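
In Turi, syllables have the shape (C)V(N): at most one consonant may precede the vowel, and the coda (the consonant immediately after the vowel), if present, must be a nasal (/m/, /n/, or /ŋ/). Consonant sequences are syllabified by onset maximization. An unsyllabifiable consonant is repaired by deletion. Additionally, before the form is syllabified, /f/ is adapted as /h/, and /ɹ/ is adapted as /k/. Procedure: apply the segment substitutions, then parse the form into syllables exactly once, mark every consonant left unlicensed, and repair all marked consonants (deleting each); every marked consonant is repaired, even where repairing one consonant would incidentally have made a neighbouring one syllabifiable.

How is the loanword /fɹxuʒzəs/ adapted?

Substitution: /f/ → /h/, /ɹ/ → /k/, giving /hkxuʒzəs/.
Under (C)V(N), the unsyllabifiable consonants are /h/, /k/, /ʒ/, /s/ (only a nasal (/m/, /n/, or /ŋ/) is licensed in coda position; onsets are limited to one consonant).
Deletion applies to /h/, /k/, /ʒ/, /s/.

xuzə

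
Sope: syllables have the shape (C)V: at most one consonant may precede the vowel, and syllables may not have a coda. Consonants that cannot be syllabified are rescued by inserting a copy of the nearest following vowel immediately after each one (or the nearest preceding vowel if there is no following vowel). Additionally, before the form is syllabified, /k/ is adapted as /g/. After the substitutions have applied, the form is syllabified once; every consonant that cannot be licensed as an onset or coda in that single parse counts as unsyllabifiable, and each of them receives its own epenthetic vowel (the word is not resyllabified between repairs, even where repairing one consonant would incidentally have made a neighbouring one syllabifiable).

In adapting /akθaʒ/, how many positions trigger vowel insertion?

After substitution the input is /agθaʒ/.
The unsyllabifiable consonants are /g/, /ʒ/; each receives one epenthetic vowel.

2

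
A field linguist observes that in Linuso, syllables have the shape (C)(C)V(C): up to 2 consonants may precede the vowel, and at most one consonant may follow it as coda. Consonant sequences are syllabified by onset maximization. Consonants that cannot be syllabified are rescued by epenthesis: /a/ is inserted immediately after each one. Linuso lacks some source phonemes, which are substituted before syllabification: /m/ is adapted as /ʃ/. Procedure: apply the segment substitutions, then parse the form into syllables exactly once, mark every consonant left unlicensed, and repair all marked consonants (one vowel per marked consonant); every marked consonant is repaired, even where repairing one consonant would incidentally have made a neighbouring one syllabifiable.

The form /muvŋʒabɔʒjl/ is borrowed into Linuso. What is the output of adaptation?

Substitution: /m/ → /ʃ/, giving /ʃuvŋʒabɔʒjl/.
Syllabifying with onset maximization leaves /j/, /l/ stranded (at most one coda consonant is licensed; onsets may contain at most 2 consonants).
Epenthesis after each stranded consonant: /j/ → /ja/, /l/ → /la/.

ʃuvŋʒabɔʒjala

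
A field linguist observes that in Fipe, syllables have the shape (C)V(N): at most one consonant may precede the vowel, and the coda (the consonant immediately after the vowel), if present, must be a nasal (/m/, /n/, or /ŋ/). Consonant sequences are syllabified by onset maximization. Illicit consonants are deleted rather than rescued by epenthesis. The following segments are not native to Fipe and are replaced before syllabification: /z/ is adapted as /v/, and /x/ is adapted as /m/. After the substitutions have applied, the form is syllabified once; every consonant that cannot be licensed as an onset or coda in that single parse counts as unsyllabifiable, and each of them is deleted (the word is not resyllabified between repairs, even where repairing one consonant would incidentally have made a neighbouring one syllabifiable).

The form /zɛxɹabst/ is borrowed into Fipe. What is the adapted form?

vɛmɹa

Substitution: /z/ → /v/, /x/ → /m/, giving /vɛmɹabst/.
Under (C)V(N), the unsyllabifiable consonants are /b/, /s/, /t/ (only a nasal (/m/, /n/, or /ŋ/) is licensed in coda position; onsets are limited to one consonant).
Deleting the stranded consonants removes /b/, /s/, /t/.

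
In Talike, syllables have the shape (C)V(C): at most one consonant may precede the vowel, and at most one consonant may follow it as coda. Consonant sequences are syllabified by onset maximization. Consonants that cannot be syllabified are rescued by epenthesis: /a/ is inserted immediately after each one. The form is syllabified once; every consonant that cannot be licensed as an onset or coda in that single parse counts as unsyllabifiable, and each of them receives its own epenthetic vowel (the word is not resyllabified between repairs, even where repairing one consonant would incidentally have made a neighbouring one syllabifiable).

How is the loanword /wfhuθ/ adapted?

Syllabifying with onset maximization leaves /w/, /f/ stranded (at most one coda consonant is licensed; onsets are limited to one consonant).
Epenthesis after each stranded consonant: /w/ → /wa/, /f/ → /fa/.

wafahuθ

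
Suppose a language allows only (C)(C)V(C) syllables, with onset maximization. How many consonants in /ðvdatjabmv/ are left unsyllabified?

3

Syllabifying with onset maximization leaves /ð/, /m/, /v/ stranded (at most one coda consonant is licensed; onsets may contain at most 2 consonants).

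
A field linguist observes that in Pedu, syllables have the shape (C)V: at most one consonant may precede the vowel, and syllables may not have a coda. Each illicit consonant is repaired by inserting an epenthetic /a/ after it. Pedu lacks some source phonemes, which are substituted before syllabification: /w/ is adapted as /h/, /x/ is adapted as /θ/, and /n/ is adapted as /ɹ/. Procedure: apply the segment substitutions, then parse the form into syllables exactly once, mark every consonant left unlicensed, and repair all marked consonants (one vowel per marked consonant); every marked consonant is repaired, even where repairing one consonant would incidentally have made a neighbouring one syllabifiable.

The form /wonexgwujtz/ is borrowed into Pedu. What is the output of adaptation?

Substitution: /w/ → /h/, /n/ → /ɹ/, /x/ → /θ/, giving /hoɹeθghujtz/.
Syllabifying with onset maximization leaves /θ/, /g/, /j/, /t/, /z/ stranded (no codas are permitted; onsets are limited to one consonant).
Epenthesis after each stranded consonant: /θ/ → /θa/, /g/ → /ga/, /j/ → /ja/, /t/ → /ta/, /z/ → /za/.

hoɹeθagahujataza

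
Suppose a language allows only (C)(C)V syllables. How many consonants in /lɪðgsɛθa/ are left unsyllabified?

1

The consonants /ð/ cannot be parsed into a legal (C)(C)V syllable (no codas are permitted; onsets may contain at most 2 consonants).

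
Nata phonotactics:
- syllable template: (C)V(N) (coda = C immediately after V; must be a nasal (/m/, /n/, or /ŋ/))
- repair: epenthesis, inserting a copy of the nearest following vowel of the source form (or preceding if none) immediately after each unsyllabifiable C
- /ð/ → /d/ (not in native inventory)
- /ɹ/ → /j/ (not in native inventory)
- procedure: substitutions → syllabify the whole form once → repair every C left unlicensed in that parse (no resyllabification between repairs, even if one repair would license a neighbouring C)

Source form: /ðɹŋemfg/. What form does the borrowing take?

dejeŋemfege

Substitution: /ð/ → /d/, /ɹ/ → /j/, giving /djŋemfg/.
Under (C)V(N), the unsyllabifiable consonants are /d/, /j/, /f/, /g/ (only a nasal (/m/, /n/, or /ŋ/) is licensed in coda position; onsets are limited to one consonant).
Each unlicensed consonant becomes the onset of a new syllable: /d/ → /de/, /j/ → /je/, /f/ → /fe/, /g/ → /ge/.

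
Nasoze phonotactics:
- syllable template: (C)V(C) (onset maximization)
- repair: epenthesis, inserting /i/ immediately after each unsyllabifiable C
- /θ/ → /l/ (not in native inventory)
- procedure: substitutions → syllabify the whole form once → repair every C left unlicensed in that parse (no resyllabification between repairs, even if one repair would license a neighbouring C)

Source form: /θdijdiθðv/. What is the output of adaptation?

Substitution: /θ/ → /l/, giving /ldijdilðv/.
The consonants /l/, /ð/, /v/ cannot be parsed into a legal (C)V(C) syllable (at most one coda consonant is licensed; onsets are limited to one consonant).
Each unlicensed consonant becomes the onset of a new syllable: /l/ → /li/, /ð/ → /ði/, /v/ → /vi/.

lidijdilðivi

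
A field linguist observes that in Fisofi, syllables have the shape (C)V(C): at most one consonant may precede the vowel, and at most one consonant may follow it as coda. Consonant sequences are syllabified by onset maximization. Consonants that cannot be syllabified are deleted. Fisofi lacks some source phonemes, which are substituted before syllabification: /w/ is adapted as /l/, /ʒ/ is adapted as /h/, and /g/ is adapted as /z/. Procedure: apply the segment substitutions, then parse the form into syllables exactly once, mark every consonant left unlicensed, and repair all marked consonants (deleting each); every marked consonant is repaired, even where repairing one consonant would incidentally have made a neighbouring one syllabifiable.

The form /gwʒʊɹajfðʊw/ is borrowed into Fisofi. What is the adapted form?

Substitution: /g/ → /z/, /w/ → /l/, /ʒ/ → /h/, giving /zlhʊɹajfðʊl/.
Under (C)V(C), the unsyllabifiable consonants are /z/, /l/, /f/ (at most one coda consonant is licensed; onsets are limited to one consonant).
Deleting the stranded consonants removes /z/, /l/, /f/.

hʊɹajðʊl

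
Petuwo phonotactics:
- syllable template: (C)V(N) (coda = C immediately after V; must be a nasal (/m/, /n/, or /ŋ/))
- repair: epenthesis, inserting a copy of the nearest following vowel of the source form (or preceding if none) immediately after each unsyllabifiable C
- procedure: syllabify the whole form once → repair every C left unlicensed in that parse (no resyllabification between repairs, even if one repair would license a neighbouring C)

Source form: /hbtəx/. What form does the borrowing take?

həbətəxə

The consonants /h/, /b/, /x/ cannot be parsed into a legal (C)V(N) syllable (only a nasal (/m/, /n/, or /ŋ/) is licensed in coda position; onsets are limited to one consonant).
Each unlicensed consonant becomes the onset of a new syllable: /h/ → /hə/, /b/ → /bə/, /x/ → /xə/.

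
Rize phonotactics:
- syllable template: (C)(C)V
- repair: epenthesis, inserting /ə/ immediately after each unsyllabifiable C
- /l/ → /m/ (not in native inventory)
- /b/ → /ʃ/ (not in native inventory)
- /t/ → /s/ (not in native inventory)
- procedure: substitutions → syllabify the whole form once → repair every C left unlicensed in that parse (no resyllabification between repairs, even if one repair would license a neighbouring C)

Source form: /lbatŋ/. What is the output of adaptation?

Substitution: /l/ → /m/, /b/ → /ʃ/, /t/ → /s/, giving /mʃasŋ/.
Under (C)(C)V, the unsyllabifiable consonants are /s/, /ŋ/ (no codas are permitted; onsets may contain at most 2 consonants).
Each unlicensed consonant becomes the onset of a new syllable: /s/ → /sə/, /ŋ/ → /ŋə/.

mʃasəŋə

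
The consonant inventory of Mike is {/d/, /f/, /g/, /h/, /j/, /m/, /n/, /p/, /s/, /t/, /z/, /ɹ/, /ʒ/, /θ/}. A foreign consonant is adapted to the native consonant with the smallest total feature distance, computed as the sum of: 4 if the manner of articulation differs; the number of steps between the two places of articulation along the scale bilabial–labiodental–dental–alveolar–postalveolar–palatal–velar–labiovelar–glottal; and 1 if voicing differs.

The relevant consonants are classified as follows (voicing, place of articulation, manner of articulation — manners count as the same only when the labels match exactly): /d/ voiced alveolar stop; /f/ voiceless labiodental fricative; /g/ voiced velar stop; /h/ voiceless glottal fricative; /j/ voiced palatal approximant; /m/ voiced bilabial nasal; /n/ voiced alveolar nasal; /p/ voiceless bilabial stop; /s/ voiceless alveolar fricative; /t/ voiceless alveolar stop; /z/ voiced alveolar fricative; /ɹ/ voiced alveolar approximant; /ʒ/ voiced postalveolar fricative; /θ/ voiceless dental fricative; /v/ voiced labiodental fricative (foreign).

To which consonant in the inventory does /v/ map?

f

/f/ is closest: same manner (fricative), place distance 0 (labiodental→labiodental), voicing differs (+1); total 1. Next closest is /z/ at distance 2.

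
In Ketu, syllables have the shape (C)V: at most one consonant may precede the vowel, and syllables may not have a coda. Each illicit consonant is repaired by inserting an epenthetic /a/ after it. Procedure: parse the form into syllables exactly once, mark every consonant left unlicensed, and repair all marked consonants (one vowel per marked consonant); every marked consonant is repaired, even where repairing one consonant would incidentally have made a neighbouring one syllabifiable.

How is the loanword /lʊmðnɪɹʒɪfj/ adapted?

lʊmaðanɪɹaʒɪfaja

Under (C)V, the unsyllabifiable consonants are /m/, /ð/, /ɹ/, /f/, /j/ (no codas are permitted; onsets are limited to one consonant).
Inserting the epenthetic vowel yields /m/ → /ma/, /ð/ → /ða/, /ɹ/ → /ɹa/, /f/ → /fa/, /j/ → /ja/.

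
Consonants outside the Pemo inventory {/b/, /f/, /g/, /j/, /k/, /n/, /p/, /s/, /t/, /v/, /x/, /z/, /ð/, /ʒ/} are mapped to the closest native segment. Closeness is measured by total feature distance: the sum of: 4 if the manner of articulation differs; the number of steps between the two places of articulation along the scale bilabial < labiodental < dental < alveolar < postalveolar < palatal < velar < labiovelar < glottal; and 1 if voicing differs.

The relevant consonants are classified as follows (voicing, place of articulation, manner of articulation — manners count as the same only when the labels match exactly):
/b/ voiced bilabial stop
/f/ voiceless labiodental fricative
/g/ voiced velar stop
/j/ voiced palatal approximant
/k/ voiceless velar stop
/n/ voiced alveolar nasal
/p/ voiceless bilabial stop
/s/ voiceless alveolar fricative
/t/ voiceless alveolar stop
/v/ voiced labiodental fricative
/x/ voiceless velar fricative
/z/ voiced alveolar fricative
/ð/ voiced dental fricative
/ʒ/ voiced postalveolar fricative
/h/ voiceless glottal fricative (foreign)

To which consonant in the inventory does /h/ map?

x

/x/ is closest: same manner (fricative), place distance 2 (glottal→velar), same voicing; total 2. Next closest is /s/ at distance 5.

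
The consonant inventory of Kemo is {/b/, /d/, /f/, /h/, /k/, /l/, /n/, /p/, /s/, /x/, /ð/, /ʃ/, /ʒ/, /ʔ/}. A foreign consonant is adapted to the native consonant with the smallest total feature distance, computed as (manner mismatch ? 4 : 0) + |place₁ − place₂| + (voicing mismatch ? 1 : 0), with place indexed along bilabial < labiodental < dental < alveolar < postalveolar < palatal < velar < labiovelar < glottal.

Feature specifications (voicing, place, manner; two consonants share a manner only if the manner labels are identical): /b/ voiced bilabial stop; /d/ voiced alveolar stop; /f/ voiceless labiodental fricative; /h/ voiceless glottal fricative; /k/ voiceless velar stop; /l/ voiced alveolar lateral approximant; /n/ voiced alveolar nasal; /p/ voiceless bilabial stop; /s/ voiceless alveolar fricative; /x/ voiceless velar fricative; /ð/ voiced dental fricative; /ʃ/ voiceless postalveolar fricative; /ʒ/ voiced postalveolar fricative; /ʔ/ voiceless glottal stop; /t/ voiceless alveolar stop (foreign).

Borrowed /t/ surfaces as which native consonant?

/d/ is closest: same manner (stop), place distance 0 (alveolar→alveolar), voicing differs (+1); total 1. Next closest is /k/ at distance 3.

d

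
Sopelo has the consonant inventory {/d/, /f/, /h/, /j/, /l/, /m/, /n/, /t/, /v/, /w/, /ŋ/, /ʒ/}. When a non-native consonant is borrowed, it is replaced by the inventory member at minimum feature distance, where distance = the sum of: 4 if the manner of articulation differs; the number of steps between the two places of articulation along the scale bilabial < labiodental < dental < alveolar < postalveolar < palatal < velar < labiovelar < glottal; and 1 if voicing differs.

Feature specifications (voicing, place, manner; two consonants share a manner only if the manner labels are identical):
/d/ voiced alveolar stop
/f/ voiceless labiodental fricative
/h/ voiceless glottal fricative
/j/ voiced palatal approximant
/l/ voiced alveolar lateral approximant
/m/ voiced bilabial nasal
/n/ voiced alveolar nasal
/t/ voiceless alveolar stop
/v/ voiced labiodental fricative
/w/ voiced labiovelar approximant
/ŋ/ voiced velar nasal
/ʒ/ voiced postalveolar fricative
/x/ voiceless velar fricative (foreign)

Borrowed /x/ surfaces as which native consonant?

/h/ is closest: same manner (fricative), place distance 2 (velar→glottal), same voicing; total 2. Next closest is /ʒ/ at distance 3.

h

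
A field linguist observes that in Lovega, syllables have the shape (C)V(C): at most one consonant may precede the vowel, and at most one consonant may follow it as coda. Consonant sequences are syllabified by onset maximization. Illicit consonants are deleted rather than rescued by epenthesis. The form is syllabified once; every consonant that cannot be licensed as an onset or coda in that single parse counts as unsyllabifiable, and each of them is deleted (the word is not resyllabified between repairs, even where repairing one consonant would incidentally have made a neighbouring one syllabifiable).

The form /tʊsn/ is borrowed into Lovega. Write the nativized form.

tʊs

Under (C)V(C), the unsyllabifiable consonants are /n/ (at most one coda consonant is licensed; onsets are limited to one consonant).
Deletion applies to /n/.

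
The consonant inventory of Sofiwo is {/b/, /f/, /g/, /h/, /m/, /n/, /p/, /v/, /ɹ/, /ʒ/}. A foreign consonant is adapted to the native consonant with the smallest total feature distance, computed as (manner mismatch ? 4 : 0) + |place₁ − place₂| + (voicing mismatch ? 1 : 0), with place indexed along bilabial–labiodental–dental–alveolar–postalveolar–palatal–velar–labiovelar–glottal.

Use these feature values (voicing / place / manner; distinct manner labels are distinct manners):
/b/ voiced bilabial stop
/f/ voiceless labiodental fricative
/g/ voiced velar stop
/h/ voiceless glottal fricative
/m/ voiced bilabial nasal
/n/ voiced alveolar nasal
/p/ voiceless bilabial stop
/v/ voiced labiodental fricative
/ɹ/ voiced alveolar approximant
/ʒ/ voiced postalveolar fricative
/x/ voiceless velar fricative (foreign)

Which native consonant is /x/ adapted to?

/h/ is closest: same manner (fricative), place distance 2 (velar→glottal), same voicing; total 2. Next closest is /ʒ/ at distance 3.

h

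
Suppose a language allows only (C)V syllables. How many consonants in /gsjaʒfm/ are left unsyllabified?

The consonants /g/, /s/, /ʒ/, /f/, /m/ cannot be parsed into a legal (C)V syllable (no codas are permitted; onsets are limited to one consonant).

5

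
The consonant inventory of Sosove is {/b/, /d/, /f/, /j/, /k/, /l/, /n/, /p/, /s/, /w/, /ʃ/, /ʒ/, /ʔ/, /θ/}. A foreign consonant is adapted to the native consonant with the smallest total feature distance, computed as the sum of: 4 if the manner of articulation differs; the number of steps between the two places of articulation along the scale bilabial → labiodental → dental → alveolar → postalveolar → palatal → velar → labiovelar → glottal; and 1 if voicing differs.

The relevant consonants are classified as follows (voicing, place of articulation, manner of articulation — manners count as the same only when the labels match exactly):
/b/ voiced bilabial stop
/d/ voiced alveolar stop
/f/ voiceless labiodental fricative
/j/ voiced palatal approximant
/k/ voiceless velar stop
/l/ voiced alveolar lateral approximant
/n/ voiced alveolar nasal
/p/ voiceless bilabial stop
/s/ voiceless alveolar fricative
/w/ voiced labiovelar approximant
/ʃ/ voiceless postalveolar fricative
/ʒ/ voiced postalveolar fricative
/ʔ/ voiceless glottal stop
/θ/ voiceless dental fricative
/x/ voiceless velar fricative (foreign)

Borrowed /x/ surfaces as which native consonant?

ʃ

/ʃ/ is closest: same manner (fricative), place distance 2 (velar→postalveolar), same voicing; total 2. Next closest is /s/ at distance 3.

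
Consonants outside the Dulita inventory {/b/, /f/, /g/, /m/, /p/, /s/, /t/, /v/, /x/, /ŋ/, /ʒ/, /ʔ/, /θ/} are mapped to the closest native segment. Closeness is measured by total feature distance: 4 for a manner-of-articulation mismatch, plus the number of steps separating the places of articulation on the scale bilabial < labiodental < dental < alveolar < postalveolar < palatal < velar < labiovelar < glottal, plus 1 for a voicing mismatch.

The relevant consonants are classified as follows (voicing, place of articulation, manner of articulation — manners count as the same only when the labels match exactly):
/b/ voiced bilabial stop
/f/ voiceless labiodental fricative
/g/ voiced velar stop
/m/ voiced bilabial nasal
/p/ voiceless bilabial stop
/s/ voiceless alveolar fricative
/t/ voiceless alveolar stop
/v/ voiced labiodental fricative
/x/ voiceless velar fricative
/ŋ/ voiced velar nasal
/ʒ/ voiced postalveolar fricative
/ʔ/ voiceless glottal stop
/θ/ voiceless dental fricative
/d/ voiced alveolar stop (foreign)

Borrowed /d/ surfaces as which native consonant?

/t/ is closest: same manner (stop), place distance 0 (alveolar→alveolar), voicing differs (+1); total 1. Next closest is /b/ at distance 3.

t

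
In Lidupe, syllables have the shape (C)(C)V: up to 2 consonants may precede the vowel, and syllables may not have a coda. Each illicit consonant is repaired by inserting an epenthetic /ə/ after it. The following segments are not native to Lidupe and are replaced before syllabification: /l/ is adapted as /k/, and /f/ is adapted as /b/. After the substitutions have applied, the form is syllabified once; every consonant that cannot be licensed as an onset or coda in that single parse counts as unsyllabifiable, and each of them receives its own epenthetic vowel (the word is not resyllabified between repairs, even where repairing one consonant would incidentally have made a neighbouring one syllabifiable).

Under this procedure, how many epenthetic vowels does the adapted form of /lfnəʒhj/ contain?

After substitution the input is /kbnəʒhj/.
The unsyllabifiable consonants are /k/, /ʒ/, /h/, /j/; each receives one epenthetic vowel.

4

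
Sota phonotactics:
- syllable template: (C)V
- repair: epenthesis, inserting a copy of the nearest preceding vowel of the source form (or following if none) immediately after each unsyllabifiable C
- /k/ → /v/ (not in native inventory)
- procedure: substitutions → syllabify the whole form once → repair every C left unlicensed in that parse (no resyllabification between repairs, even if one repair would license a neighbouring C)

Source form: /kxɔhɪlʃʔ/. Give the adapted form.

vɔxɔhɪlɪʃɪʔɪ

Substitution: /k/ → /v/, giving /vxɔhɪlʃʔ/.
Under (C)V, the unsyllabifiable consonants are /v/, /l/, /ʃ/, /ʔ/ (no codas are permitted; onsets are limited to one consonant).
Epenthesis after each stranded consonant: /v/ → /vɔ/, /l/ → /lɪ/, /ʃ/ → /ʃɪ/, /ʔ/ → /ʔɪ/.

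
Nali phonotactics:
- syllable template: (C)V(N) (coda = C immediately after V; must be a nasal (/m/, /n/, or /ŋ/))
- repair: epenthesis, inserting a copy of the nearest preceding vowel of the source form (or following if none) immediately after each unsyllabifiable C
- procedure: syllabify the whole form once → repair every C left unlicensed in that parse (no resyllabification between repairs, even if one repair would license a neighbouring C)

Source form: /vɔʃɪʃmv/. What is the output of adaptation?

vɔʃɪʃɪmɪvɪ

Under (C)V(N), the unsyllabifiable consonants are /ʃ/, /m/, /v/ (only a nasal (/m/, /n/, or /ŋ/) is licensed in coda position; onsets are limited to one consonant).
Inserting the epenthetic vowel yields /ʃ/ → /ʃɪ/, /m/ → /mɪ/, /v/ → /vɪ/.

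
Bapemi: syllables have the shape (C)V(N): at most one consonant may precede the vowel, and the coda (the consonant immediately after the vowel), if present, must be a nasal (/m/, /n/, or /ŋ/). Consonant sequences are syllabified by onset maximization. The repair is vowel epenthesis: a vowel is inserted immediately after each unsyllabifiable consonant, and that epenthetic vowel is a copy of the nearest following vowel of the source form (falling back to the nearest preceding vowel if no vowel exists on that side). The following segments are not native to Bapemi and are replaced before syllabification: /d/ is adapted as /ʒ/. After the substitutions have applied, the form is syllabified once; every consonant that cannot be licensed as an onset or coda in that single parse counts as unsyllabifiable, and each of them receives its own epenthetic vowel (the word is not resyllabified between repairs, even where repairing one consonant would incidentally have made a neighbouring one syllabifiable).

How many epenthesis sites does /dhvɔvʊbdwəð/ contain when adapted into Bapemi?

After substitution the input is /ʒhvɔvʊbʒwəð/.
The unsyllabifiable consonants are /ʒ/, /h/, /b/, /ʒ/, /ð/; each receives one epenthetic vowel.

5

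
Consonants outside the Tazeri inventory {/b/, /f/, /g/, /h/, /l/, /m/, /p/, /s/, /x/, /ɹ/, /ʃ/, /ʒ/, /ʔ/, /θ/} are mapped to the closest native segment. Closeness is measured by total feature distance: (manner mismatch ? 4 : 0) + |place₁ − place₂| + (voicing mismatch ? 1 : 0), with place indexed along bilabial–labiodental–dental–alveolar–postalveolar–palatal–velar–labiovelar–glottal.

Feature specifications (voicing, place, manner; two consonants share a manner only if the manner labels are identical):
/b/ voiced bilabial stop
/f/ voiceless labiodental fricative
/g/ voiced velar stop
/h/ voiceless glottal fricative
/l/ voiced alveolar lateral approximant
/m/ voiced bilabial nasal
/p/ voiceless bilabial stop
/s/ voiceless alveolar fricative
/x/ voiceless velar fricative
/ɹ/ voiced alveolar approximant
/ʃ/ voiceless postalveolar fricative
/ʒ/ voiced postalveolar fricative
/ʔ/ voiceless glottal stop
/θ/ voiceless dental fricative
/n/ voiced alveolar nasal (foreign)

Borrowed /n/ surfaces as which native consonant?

/m/ is closest: same manner (nasal), place distance 3 (alveolar→bilabial), same voicing; total 3. Next closest is /l/ at distance 4.

m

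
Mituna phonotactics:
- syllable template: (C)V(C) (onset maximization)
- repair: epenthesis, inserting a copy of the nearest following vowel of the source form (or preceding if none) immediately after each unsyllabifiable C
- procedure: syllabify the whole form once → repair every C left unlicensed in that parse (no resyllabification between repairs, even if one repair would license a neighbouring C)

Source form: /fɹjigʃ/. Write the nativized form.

Syllabifying with onset maximization leaves /f/, /ɹ/, /ʃ/ stranded (at most one coda consonant is licensed; onsets are limited to one consonant).
Epenthesis after each stranded consonant: /f/ → /fi/, /ɹ/ → /ɹi/, /ʃ/ → /ʃi/.

fiɹijigʃi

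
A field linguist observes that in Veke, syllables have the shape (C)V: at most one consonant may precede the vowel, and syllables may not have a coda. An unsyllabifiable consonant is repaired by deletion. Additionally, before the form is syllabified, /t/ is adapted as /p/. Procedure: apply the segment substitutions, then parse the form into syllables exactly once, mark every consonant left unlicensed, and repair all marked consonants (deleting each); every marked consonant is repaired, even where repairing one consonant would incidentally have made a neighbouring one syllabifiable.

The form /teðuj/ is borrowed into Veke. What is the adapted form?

Substitution: /t/ → /p/, giving /peðuj/.
The consonants /j/ cannot be parsed into a legal (C)V syllable (no codas are permitted; onsets are limited to one consonant).
Deleting the stranded consonants removes /j/.

peðu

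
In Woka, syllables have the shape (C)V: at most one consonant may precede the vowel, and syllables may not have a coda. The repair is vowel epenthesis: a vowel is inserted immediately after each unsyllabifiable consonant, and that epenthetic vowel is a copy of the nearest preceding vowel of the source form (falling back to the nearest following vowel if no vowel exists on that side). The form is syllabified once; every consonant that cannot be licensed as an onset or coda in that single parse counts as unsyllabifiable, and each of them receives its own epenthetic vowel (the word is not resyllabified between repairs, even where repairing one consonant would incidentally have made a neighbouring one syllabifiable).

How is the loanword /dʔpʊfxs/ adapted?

Syllabifying with onset maximization leaves /d/, /ʔ/, /f/, /x/, /s/ stranded (no codas are permitted; onsets are limited to one consonant).
Each unlicensed consonant becomes the onset of a new syllable: /d/ → /dʊ/, /ʔ/ → /ʔʊ/, /f/ → /fʊ/, /x/ → /xʊ/, /s/ → /sʊ/.

dʊʔʊpʊfʊxʊsʊ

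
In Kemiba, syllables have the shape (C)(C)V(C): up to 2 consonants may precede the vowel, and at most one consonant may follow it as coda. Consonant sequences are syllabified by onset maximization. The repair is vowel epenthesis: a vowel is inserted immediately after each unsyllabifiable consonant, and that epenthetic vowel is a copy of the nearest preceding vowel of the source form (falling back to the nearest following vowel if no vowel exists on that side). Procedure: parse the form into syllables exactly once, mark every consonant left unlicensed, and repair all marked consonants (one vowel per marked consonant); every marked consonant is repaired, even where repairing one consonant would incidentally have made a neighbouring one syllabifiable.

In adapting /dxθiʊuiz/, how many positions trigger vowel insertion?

The unsyllabifiable consonants are /d/; each receives one epenthetic vowel.

1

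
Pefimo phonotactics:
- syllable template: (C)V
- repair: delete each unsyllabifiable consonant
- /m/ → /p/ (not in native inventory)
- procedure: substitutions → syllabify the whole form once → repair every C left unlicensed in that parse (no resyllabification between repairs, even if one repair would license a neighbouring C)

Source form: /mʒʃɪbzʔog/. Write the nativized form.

Substitution: /m/ → /p/, giving /pʒʃɪbzʔog/.
Syllabifying with onset maximization leaves /p/, /ʒ/, /b/, /z/, /g/ stranded (no codas are permitted; onsets are limited to one consonant).
Each unlicensed consonant is deleted: /p/, /ʒ/, /b/, /z/, /g/.

ʃɪʔo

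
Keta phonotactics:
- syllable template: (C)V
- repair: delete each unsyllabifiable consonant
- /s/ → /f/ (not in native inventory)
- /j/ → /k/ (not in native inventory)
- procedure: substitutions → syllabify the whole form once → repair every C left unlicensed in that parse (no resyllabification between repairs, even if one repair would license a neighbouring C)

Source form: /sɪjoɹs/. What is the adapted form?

fɪko

Substitution: /s/ → /f/, /j/ → /k/, giving /fɪkoɹf/.
The consonants /ɹ/, /f/ cannot be parsed into a legal (C)V syllable (no codas are permitted; onsets are limited to one consonant).
Deletion applies to /ɹ/, /f/.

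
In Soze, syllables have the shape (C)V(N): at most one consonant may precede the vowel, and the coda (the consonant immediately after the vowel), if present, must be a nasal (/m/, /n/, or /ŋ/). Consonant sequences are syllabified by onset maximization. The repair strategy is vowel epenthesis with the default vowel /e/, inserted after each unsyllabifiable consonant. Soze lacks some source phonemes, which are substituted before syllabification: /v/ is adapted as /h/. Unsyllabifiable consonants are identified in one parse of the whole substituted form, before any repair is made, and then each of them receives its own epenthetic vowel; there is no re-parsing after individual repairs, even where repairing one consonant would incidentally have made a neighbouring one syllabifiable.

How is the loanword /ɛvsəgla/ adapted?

Substitution: /v/ → /h/, giving /ɛhsəgla/.
The consonants /h/, /g/ cannot be parsed into a legal (C)V(N) syllable (only a nasal (/m/, /n/, or /ŋ/) is licensed in coda position; onsets are limited to one consonant).
Epenthesis after each stranded consonant: /h/ → /he/, /g/ → /ge/.

ɛhesəgela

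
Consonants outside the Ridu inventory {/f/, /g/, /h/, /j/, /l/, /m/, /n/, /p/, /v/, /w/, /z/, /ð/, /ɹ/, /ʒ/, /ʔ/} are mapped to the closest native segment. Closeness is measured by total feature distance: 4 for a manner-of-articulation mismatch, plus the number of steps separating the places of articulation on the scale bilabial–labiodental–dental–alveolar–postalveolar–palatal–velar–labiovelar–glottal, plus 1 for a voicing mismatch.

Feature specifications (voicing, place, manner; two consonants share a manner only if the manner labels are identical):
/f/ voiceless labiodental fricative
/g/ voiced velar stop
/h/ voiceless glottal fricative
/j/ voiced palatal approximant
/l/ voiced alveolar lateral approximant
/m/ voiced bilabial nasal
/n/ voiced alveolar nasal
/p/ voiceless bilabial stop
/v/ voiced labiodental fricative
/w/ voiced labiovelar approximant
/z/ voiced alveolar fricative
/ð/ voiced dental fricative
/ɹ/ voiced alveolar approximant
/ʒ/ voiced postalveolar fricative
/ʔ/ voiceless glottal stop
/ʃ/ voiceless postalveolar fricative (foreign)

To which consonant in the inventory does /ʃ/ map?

ʒ

/ʒ/ is closest: same manner (fricative), place distance 0 (postalveolar→postalveolar), voicing differs (+1); total 1. Next closest is /z/ at distance 2.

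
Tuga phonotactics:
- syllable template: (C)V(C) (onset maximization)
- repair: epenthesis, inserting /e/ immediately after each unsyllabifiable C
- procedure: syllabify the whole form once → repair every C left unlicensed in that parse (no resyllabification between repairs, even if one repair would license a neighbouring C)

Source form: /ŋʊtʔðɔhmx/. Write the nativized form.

ŋʊtʔeðɔhmexe

Under (C)V(C), the unsyllabifiable consonants are /ʔ/, /m/, /x/ (at most one coda consonant is licensed; onsets are limited to one consonant).
Inserting the epenthetic vowel yields /ʔ/ → /ʔe/, /m/ → /me/, /x/ → /xe/.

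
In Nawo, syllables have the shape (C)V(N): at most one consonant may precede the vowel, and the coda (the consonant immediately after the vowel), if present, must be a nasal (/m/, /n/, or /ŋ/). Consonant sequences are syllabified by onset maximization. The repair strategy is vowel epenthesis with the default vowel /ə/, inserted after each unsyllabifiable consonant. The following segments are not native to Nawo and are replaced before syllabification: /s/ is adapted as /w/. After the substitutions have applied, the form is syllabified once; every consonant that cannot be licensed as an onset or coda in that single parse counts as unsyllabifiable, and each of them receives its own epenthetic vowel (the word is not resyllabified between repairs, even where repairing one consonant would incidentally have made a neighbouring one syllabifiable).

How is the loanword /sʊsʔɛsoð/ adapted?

Substitution: /s/ → /w/, giving /wʊwʔɛwoð/.
Under (C)V(N), the unsyllabifiable consonants are /w/, /ð/ (only a nasal (/m/, /n/, or /ŋ/) is licensed in coda position; onsets are limited to one consonant).
Each unlicensed consonant becomes the onset of a new syllable: /w/ → /wə/, /ð/ → /ðə/.

wʊwəʔɛwoðə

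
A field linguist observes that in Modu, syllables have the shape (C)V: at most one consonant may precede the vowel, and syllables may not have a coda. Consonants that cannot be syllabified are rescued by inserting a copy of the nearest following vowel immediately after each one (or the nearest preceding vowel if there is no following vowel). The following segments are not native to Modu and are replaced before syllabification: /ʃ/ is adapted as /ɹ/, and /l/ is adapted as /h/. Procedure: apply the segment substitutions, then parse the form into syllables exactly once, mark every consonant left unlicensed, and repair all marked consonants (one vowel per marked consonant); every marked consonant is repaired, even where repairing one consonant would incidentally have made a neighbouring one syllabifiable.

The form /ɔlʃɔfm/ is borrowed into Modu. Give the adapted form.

ɔhɔɹɔfɔmɔ

Substitution: /l/ → /h/, /ʃ/ → /ɹ/, giving /ɔhɹɔfm/.
The consonants /h/, /f/, /m/ cannot be parsed into a legal (C)V syllable (no codas are permitted; onsets are limited to one consonant).
Epenthesis after each stranded consonant: /h/ → /hɔ/, /f/ → /fɔ/, /m/ → /mɔ/.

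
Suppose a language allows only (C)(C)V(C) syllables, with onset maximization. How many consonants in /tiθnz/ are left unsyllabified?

The consonants /n/, /z/ cannot be parsed into a legal (C)(C)V(C) syllable (at most one coda consonant is licensed; onsets may contain at most 2 consonants).

2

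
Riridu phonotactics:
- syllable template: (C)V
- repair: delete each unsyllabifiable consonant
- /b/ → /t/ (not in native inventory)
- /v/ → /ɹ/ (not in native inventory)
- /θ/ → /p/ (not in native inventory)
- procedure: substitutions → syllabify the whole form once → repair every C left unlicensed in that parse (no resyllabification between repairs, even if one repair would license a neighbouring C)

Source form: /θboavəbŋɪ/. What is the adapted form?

Substitution: /θ/ → /p/, /b/ → /t/, /v/ → /ɹ/, giving /ptoaɹətŋɪ/.
Under (C)V, the unsyllabifiable consonants are /p/, /t/ (no codas are permitted; onsets are limited to one consonant).
Deleting the stranded consonants removes /p/, /t/.

toaɹəŋɪ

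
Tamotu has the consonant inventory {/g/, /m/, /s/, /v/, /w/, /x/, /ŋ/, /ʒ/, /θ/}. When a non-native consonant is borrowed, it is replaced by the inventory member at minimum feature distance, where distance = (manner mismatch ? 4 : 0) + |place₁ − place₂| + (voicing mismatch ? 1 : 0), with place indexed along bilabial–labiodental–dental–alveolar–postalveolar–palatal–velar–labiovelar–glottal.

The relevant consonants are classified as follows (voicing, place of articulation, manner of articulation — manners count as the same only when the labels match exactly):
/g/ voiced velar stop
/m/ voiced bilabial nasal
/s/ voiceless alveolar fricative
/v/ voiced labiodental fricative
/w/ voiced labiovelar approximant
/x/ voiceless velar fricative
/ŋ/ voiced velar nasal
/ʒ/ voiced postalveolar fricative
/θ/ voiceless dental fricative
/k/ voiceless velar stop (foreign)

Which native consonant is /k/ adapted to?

g

/g/ is closest: same manner (stop), place distance 0 (velar→velar), voicing differs (+1); total 1. Next closest is /x/ at distance 4.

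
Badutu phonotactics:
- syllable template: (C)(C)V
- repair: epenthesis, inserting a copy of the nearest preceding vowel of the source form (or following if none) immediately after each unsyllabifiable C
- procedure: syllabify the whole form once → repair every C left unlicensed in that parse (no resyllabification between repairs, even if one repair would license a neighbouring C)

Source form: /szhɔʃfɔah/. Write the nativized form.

Syllabifying with onset maximization leaves /s/, /h/ stranded (no codas are permitted; onsets may contain at most 2 consonants).
Inserting the epenthetic vowel yields /s/ → /sɔ/, /h/ → /ha/.

sɔzhɔʃfɔaha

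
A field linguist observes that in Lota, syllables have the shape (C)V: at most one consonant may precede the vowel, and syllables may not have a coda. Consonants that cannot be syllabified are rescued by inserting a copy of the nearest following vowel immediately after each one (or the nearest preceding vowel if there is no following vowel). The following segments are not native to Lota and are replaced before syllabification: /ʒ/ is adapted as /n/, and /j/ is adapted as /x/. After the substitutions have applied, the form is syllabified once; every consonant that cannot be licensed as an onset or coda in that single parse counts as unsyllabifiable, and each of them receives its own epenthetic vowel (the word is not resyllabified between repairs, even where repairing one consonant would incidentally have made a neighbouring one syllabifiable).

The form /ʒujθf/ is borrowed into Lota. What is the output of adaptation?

nuxuθufu

Substitution: /ʒ/ → /n/, /j/ → /x/, giving /nuxθf/.
Syllabifying with onset maximization leaves /x/, /θ/, /f/ stranded (no codas are permitted; onsets are limited to one consonant).
Epenthesis after each stranded consonant: /x/ → /xu/, /θ/ → /θu/, /f/ → /fu/.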